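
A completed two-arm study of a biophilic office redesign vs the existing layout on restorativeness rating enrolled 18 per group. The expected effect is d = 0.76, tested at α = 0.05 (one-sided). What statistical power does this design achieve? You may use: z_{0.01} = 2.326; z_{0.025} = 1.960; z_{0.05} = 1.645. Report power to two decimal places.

power ≈ 0.74

For two equal groups, power = Φ(d·√(n/2) − z_{α}).
d·√(n/2) = 0.76 × √(18/2) = 0.76 × 3.000 = 2.280.
z_β = 2.280 − 1.645 = 0.635.
Power = Φ(0.635) = 0.737.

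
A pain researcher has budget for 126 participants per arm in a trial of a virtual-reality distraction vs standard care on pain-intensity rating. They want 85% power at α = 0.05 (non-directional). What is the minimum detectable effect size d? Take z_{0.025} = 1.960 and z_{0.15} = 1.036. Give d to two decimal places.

For two independent groups of n = 126 each: d_min = (z_{α/2} + z_β)·√(2/n).
z-sum = 1.960 + 1.036 = 2.996.
d_min = 2.996 × √(2/126) = 2.996 × 0.1260 = 0.377.

d_min ≈ 0.38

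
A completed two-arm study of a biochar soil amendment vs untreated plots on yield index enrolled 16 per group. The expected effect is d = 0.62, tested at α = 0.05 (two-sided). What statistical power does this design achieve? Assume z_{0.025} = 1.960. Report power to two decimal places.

For two equal groups, power = Φ(d·√(n/2) − z_{α/2}).
d·√(n/2) = 0.62 × √(16/2) = 0.62 × 2.828 = 1.754.
z_β = 1.754 − 1.960 = -0.206.
Power = Φ(-0.206) = 0.418.

power ≈ 0.42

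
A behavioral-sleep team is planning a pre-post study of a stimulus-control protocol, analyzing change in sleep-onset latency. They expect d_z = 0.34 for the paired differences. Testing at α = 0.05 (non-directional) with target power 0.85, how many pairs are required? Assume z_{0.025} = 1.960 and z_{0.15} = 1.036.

n = 78 pairs

For a paired (one-sample on differences) test: n = ((z_{α/2} + z_β) / d)².
z_{α/2} + z_β = 1.960 + 1.036 = 2.996.
n = (2.996 / 0.34)² = 8.812² = 77.65.
Round up.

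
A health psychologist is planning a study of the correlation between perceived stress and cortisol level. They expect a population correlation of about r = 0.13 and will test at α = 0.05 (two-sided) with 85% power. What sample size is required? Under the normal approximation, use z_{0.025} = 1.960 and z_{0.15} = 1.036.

Fisher's z: C = ½·ln((1+r)/(1−r)) = ½·ln(1.2989) = 0.1307.
n = ((z_{α/2} + z_β)/C)² + 3.
(1.960 + 1.036) / 0.1307 = 2.996 / 0.1307 = 22.923.
n = 22.923² + 3 = 525.45 + 3 = 528.5.
Round up.

n = 529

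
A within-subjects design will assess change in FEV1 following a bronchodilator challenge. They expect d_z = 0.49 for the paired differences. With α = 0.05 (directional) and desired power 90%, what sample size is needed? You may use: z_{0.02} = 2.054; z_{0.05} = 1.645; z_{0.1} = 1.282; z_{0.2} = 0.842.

n = 36 pairs

For a paired (one-sample on differences) test: n = ((z_{α} + z_β) / d)².
z_{α} + z_β = 1.645 + 1.282 = 2.927.
n = (2.927 / 0.49)² = 5.973² = 35.68.
Round up.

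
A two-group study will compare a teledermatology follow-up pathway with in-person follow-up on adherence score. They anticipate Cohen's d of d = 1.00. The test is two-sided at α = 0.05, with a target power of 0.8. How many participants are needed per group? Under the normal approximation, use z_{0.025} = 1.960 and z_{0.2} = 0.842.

For two independent groups with equal n: n = 2·((z_{α/2} + z_β) / d)².
z_{α/2} + z_β = 1.960 + 0.842 = 2.802.
n = 2 × (2.802 / 1.00)² = 2 × 2.802² = 2 × 7.85 = 15.7.
Round up to the next whole participant.

n = 16 per group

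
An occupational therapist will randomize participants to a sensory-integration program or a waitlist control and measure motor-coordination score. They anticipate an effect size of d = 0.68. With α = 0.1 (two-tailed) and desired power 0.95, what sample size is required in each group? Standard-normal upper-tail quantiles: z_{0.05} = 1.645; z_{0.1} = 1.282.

For two independent groups with equal n: n = 2·((z_{α/2} + z_β) / d)².
z_{α/2} + z_β = 1.645 + 1.645 = 3.290.
n = 2 × (3.290 / 0.68)² = 2 × 4.838² = 2 × 23.41 = 46.8.
Round up to the next whole participant.

n = 47 per group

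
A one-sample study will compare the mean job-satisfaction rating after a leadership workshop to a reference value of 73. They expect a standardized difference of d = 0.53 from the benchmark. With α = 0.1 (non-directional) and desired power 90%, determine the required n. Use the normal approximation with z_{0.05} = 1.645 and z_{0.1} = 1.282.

n = 31

For a one-sample test: n = ((z_{α/2} + z_β) / d)².
z_{α/2} + z_β = 1.645 + 1.282 = 2.927.
n = (2.927 / 0.53)² = 5.523² = 30.50.
Round up.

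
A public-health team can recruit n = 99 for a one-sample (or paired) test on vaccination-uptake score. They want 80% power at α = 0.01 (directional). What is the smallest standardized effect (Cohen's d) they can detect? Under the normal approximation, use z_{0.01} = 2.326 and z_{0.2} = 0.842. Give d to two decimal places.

d_min ≈ 0.32

For a single sample (or paired design) of n = 99: d_min = (z_{α} + z_β)/√n.
z-sum = 2.326 + 0.842 = 3.168.
d_min = 3.168 / √99 = 3.168 / 9.950 = 0.318.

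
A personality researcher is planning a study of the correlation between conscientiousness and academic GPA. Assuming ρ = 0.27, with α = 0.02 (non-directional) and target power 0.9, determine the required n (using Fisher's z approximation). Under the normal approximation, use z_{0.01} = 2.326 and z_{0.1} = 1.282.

Fisher's z: C = ½·ln((1+r)/(1−r)) = ½·ln(1.7397) = 0.2769.
n = ((z_{α/2} + z_β)/C)² + 3.
(2.326 + 1.282) / 0.2769 = 3.608 / 0.2769 = 13.030.
n = 13.030² + 3 = 169.78 + 3 = 172.8.
Round up.

n = 173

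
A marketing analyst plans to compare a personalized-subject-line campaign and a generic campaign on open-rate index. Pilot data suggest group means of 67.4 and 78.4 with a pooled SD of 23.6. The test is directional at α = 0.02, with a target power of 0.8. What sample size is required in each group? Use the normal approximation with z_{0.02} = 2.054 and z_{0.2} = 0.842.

Cohen's d = |M₁ − M₂| / SD_pooled = |67.4 − 78.4| / 23.6 = 11.0 / 23.6 = 0.466.
For two independent groups with equal n: n = 2·((z_{α} + z_β) / d)².
z_{α} + z_β = 2.054 + 0.842 = 2.896.
n = 2 × (2.896 / 0.466)² = 2 × 6.215² = 2 × 38.62 = 77.2.
Round up to the next whole participant.

n = 78 per group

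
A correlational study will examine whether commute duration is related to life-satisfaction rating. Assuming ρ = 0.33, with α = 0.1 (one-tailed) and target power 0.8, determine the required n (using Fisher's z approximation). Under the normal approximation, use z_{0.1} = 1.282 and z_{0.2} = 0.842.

Fisher's z: C = ½·ln((1+r)/(1−r)) = ½·ln(1.9851) = 0.3428.
n = ((z_{α} + z_β)/C)² + 3.
(1.282 + 0.842) / 0.3428 = 2.124 / 0.3428 = 6.196.
n = 6.196² + 3 = 38.39 + 3 = 41.4.
Round up.

n = 42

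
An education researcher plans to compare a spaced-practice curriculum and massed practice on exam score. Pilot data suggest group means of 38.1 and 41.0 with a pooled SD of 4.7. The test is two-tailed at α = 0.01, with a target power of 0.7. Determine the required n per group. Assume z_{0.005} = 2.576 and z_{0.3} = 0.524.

n = 51 per group

Cohen's d = |M₁ − M₂| / SD_pooled = |38.1 − 41.0| / 4.7 = 2.9 / 4.7 = 0.617.
For two independent groups with equal n: n = 2·((z_{α/2} + z_β) / d)².
z_{α/2} + z_β = 2.576 + 0.524 = 3.100.
n = 2 × (3.100 / 0.617)² = 2 × 5.024² = 2 × 25.24 = 50.5.
Round up to the next whole participant.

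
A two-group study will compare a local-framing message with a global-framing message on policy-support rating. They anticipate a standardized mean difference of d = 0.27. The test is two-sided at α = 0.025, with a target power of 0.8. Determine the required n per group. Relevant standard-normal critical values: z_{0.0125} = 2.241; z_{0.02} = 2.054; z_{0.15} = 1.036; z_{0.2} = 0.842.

n = 261 per group

For two independent groups with equal n: n = 2·((z_{α/2} + z_β) / d)².
z_{α/2} + z_β = 2.241 + 0.842 = 3.083.
n = 2 × (3.083 / 0.27)² = 2 × 11.419² = 2 × 130.38 = 260.8.
Round up to the next whole participant.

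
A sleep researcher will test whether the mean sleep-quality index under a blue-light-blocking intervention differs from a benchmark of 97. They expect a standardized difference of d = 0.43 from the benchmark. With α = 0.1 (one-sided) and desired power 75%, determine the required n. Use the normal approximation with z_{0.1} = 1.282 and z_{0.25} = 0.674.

For a one-sample test: n = ((z_{α} + z_β) / d)².
z_{α} + z_β = 1.282 + 0.674 = 1.956.
n = (1.956 / 0.43)² = 4.549² = 20.69.
Round up.

n = 21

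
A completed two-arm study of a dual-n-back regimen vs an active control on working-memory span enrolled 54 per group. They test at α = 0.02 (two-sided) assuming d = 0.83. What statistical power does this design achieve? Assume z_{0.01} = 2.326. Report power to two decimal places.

power ≈ 0.98

For two equal groups, power = Φ(d·√(n/2) − z_{α/2}).
d·√(n/2) = 0.83 × √(54/2) = 0.83 × 5.196 = 4.313.
z_β = 4.313 − 2.326 = 1.987.
Power = Φ(1.987) = 0.977.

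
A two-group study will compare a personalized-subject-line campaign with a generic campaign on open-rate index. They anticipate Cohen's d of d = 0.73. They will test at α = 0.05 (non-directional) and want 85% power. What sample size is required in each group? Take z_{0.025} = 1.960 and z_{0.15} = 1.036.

For two independent groups with equal n: n = 2·((z_{α/2} + z_β) / d)².
z_{α/2} + z_β = 1.960 + 1.036 = 2.996.
n = 2 × (2.996 / 0.73)² = 2 × 4.104² = 2 × 16.84 = 33.7.
Round up to the next whole participant.

n = 34 per group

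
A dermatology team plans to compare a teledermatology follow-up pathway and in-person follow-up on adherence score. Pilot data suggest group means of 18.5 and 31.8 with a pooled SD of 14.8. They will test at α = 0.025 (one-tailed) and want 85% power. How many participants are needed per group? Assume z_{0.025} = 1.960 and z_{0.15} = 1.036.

Cohen's d = |M₁ − M₂| / SD_pooled = |18.5 − 31.8| / 14.8 = 13.3 / 14.8 = 0.899.
For two independent groups with equal n: n = 2·((z_{α} + z_β) / d)².
z_{α} + z_β = 1.960 + 1.036 = 2.996.
n = 2 × (2.996 / 0.899)² = 2 × 3.333² = 2 × 11.11 = 22.2.
Round up to the next whole participant.

n = 23 per group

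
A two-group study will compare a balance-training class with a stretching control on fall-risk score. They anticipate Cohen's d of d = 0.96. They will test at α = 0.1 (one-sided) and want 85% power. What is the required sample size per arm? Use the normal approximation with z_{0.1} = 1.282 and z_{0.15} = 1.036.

n = 12 per group

For two independent groups with equal n: n = 2·((z_{α} + z_β) / d)².
z_{α} + z_β = 1.282 + 1.036 = 2.318.
n = 2 × (2.318 / 0.96)² = 2 × 2.415² = 2 × 5.83 = 11.7.
Round up to the next whole participant.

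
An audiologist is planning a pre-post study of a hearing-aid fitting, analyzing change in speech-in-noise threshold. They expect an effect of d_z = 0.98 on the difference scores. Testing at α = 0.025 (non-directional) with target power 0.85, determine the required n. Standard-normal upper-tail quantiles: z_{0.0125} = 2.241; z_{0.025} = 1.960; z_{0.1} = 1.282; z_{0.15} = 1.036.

n = 12 pairs

For a paired (one-sample on differences) test: n = ((z_{α/2} + z_β) / d)².
z_{α/2} + z_β = 2.241 + 1.036 = 3.277.
n = (3.277 / 0.98)² = 3.344² = 11.18.
Round up.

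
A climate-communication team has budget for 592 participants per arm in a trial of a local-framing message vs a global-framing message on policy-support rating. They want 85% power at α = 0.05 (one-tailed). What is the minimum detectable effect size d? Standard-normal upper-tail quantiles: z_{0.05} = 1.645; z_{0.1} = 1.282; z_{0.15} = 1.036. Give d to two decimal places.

For two independent groups of n = 592 each: d_min = (z_{α} + z_β)·√(2/n).
z-sum = 1.645 + 1.036 = 2.681.
d_min = 2.681 × √(2/592) = 2.681 × 0.0581 = 0.156.

d_min ≈ 0.16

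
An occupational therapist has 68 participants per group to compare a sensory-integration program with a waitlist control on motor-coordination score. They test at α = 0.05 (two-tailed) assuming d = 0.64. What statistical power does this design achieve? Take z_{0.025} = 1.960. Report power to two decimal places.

power ≈ 0.96

For two equal groups, power = Φ(d·√(n/2) − z_{α/2}).
d·√(n/2) = 0.64 × √(68/2) = 0.64 × 5.831 = 3.732.
z_β = 3.732 − 1.960 = 1.772.
Power = Φ(1.772) = 0.962.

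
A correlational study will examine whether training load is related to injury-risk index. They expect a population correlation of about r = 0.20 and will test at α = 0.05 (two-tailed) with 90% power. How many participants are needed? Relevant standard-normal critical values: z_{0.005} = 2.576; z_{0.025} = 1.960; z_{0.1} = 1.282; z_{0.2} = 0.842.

n = 259

Fisher's z: C = ½·ln((1+r)/(1−r)) = ½·ln(1.5000) = 0.2027.
n = ((z_{α/2} + z_β)/C)² + 3.
(1.960 + 1.282) / 0.2027 = 3.242 / 0.2027 = 15.994.
n = 15.994² + 3 = 255.81 + 3 = 258.8.
Round up.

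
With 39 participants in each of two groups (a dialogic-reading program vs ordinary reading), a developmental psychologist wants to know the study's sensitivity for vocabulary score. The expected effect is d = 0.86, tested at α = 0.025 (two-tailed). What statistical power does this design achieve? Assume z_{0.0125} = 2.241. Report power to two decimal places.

power ≈ 0.94

For two equal groups, power = Φ(d·√(n/2) − z_{α/2}).
d·√(n/2) = 0.86 × √(39/2) = 0.86 × 4.416 = 3.798.
z_β = 3.798 − 2.241 = 1.557.
Power = Φ(1.557) = 0.940.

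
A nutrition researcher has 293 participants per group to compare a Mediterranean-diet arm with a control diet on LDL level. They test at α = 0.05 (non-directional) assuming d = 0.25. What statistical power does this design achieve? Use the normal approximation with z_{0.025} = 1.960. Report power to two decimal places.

For two equal groups, power = Φ(d·√(n/2) − z_{α/2}).
d·√(n/2) = 0.25 × √(293/2) = 0.25 × 12.104 = 3.026.
z_β = 3.026 − 1.960 = 1.066.
Power = Φ(1.066) = 0.857.

power ≈ 0.86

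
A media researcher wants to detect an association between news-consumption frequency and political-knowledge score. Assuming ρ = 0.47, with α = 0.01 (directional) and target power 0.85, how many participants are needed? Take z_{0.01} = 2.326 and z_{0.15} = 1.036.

n = 47

Fisher's z: C = ½·ln((1+r)/(1−r)) = ½·ln(2.7736) = 0.5101.
n = ((z_{α} + z_β)/C)² + 3.
(2.326 + 1.036) / 0.5101 = 3.362 / 0.5101 = 6.591.
n = 6.591² + 3 = 43.44 + 3 = 46.4.
Round up.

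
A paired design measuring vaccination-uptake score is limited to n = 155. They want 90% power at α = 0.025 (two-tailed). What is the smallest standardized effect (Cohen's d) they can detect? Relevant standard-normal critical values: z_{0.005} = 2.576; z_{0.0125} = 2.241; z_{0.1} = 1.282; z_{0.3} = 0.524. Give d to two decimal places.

d_min ≈ 0.28

For a single sample (or paired design) of n = 155: d_min = (z_{α/2} + z_β)/√n.
z-sum = 2.241 + 1.282 = 3.523.
d_min = 3.523 / √155 = 3.523 / 12.450 = 0.283.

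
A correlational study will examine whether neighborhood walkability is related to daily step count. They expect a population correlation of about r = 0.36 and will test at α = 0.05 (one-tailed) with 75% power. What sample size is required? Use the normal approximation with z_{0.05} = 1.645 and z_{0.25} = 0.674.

Fisher's z: C = ½·ln((1+r)/(1−r)) = ½·ln(2.1250) = 0.3769.
n = ((z_{α} + z_β)/C)² + 3.
(1.645 + 0.674) / 0.3769 = 2.319 / 0.3769 = 6.153.
n = 6.153² + 3 = 37.86 + 3 = 40.9.
Round up.

n = 41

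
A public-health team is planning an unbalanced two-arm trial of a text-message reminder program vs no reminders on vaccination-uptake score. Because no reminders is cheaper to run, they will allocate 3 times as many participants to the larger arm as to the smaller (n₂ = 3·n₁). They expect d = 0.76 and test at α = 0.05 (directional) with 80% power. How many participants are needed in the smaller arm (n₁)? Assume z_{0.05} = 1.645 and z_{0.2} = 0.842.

n₁ = 15

With allocation ratio k = n₂/n₁ = 3, Var(x̄₁−x̄₂) = σ²(1/n₁ + 1/(k·n₁)) = σ²·(k+1)/(k·n₁).
So n₁ = (1 + 1/k)·((z_{α} + z_β)/d)² = 1.333 × (2.487/0.76)².
n₁ = 1.333 × 10.71 = 14.3.
Round up: n₁ = 15, giving n₂ = 3 × 15 = 45.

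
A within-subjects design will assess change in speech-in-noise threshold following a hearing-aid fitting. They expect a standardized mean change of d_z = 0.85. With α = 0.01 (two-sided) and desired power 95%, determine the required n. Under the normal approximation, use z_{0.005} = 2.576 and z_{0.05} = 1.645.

n = 25 pairs

For a paired (one-sample on differences) test: n = ((z_{α/2} + z_β) / d)².
z_{α/2} + z_β = 2.576 + 1.645 = 4.221.
n = (4.221 / 0.85)² = 4.966² = 24.66.
Round up.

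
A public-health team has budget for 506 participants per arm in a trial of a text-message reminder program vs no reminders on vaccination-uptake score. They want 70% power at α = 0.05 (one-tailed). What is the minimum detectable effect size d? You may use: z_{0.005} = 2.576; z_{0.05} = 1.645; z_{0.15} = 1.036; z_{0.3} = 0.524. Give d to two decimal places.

d_min ≈ 0.14

For two independent groups of n = 506 each: d_min = (z_{α} + z_β)·√(2/n).
z-sum = 1.645 + 0.524 = 2.169.
d_min = 2.169 × √(2/506) = 2.169 × 0.0629 = 0.136.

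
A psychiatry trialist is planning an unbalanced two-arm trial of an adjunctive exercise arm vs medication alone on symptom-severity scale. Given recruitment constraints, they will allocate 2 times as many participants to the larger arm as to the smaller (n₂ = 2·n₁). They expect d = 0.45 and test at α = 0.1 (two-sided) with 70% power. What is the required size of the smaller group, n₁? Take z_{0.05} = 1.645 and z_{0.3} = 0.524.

With allocation ratio k = n₂/n₁ = 2, Var(x̄₁−x̄₂) = σ²(1/n₁ + 1/(k·n₁)) = σ²·(k+1)/(k·n₁).
So n₁ = (1 + 1/k)·((z_{α/2} + z_β)/d)² = 1.500 × (2.169/0.45)².
n₁ = 1.500 × 23.23 = 34.8.
Round up: n₁ = 35, giving n₂ = 2 × 35 = 70.

n₁ = 35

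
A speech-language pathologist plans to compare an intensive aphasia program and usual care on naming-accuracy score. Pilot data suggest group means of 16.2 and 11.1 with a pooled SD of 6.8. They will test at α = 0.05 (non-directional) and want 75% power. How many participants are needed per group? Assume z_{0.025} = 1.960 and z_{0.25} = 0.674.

Cohen's d = |M₁ − M₂| / SD_pooled = |16.2 − 11.1| / 6.8 = 5.1 / 6.8 = 0.750.
For two independent groups with equal n: n = 2·((z_{α/2} + z_β) / d)².
z_{α/2} + z_β = 1.960 + 0.674 = 2.634.
n = 2 × (2.634 / 0.750)² = 2 × 3.512² = 2 × 12.33 = 24.7.
Round up to the next whole participant.

n = 25 per group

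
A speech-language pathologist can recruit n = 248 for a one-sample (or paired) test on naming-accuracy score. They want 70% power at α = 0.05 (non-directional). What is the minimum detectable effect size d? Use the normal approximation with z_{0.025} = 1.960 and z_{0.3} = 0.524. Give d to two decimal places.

For a single sample (or paired design) of n = 248: d_min = (z_{α/2} + z_β)/√n.
z-sum = 1.960 + 0.524 = 2.484.
d_min = 2.484 / √248 = 2.484 / 15.748 = 0.158.

d_min ≈ 0.16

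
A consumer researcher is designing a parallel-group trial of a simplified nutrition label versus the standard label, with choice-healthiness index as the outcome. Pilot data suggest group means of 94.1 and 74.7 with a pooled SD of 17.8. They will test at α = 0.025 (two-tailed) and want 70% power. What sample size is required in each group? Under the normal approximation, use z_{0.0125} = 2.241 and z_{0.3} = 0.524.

n = 13 per group

Cohen's d = |M₁ − M₂| / SD_pooled = |94.1 − 74.7| / 17.8 = 19.4 / 17.8 = 1.090.
For two independent groups with equal n: n = 2·((z_{α/2} + z_β) / d)².
z_{α/2} + z_β = 2.241 + 0.524 = 2.765.
n = 2 × (2.765 / 1.090)² = 2 × 2.537² = 2 × 6.43 = 12.9.
Round up to the next whole participant.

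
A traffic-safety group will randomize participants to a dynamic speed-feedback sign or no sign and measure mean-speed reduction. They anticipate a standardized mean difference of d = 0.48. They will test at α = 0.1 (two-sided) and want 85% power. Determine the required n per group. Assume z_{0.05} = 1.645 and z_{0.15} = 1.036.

For two independent groups with equal n: n = 2·((z_{α/2} + z_β) / d)².
z_{α/2} + z_β = 1.645 + 1.036 = 2.681.
n = 2 × (2.681 / 0.48)² = 2 × 5.585² = 2 × 31.20 = 62.4.
Round up to the next whole participant.

n = 63 per group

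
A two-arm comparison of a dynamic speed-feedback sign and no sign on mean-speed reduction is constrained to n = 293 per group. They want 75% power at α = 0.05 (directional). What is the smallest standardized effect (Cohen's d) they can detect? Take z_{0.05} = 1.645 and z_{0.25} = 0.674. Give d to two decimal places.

For two independent groups of n = 293 each: d_min = (z_{α} + z_β)·√(2/n).
z-sum = 1.645 + 0.674 = 2.319.
d_min = 2.319 × √(2/293) = 2.319 × 0.0826 = 0.192.

d_min ≈ 0.19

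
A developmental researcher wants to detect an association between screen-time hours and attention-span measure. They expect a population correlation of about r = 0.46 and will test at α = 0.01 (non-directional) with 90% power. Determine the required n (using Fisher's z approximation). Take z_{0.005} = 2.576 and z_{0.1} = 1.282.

n = 64

Fisher's z: C = ½·ln((1+r)/(1−r)) = ½·ln(2.7037) = 0.4973.
n = ((z_{α/2} + z_β)/C)² + 3.
(2.576 + 1.282) / 0.4973 = 3.858 / 0.4973 = 7.758.
n = 7.758² + 3 = 60.18 + 3 = 63.2.
Round up.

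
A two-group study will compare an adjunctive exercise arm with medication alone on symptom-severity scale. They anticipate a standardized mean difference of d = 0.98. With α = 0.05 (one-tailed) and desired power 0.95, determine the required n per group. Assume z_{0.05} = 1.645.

n = 23 per group

For two independent groups with equal n: n = 2·((z_{α} + z_β) / d)².
z_{α} + z_β = 1.645 + 1.645 = 3.290.
n = 2 × (3.290 / 0.98)² = 2 × 3.357² = 2 × 11.27 = 22.5.
Round up to the next whole participant.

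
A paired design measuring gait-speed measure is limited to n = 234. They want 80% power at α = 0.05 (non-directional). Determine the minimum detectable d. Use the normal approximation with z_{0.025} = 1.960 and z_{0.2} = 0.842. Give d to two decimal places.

For a single sample (or paired design) of n = 234: d_min = (z_{α/2} + z_β)/√n.
z-sum = 1.960 + 0.842 = 2.802.
d_min = 2.802 / √234 = 2.802 / 15.297 = 0.183.

d_min ≈ 0.18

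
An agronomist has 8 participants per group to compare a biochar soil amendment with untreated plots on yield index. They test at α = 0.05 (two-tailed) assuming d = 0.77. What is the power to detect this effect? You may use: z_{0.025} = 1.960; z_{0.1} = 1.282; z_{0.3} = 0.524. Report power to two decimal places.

For two equal groups, power = Φ(d·√(n/2) − z_{α/2}).
d·√(n/2) = 0.77 × √(8/2) = 0.77 × 2.000 = 1.540.
z_β = 1.540 − 1.960 = -0.420.
Power = Φ(-0.420) = 0.337.

power ≈ 0.34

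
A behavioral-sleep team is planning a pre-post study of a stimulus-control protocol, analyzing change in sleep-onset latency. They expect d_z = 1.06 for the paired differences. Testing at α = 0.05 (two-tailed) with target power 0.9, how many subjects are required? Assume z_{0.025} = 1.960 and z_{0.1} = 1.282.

For a paired (one-sample on differences) test: n = ((z_{α/2} + z_β) / d)².
z_{α/2} + z_β = 1.960 + 1.282 = 3.242.
n = (3.242 / 1.06)² = 3.058² = 9.35.
Round up.

n = 10 pairs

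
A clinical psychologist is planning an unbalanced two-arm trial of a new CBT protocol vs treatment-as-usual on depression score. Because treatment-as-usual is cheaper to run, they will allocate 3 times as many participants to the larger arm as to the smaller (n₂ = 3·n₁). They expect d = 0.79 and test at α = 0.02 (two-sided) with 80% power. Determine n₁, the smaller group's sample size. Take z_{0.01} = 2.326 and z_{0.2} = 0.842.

With allocation ratio k = n₂/n₁ = 3, Var(x̄₁−x̄₂) = σ²(1/n₁ + 1/(k·n₁)) = σ²·(k+1)/(k·n₁).
So n₁ = (1 + 1/k)·((z_{α/2} + z_β)/d)² = 1.333 × (3.168/0.79)².
n₁ = 1.333 × 16.08 = 21.4.
Round up: n₁ = 22, giving n₂ = 3 × 22 = 66.

n₁ = 22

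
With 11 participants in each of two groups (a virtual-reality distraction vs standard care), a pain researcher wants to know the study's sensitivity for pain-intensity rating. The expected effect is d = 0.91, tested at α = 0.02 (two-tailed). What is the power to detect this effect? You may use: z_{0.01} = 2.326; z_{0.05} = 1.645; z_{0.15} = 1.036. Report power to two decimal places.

power ≈ 0.42

For two equal groups, power = Φ(d·√(n/2) − z_{α/2}).
d·√(n/2) = 0.91 × √(11/2) = 0.91 × 2.345 = 2.134.
z_β = 2.134 − 2.326 = -0.192.
Power = Φ(-0.192) = 0.424.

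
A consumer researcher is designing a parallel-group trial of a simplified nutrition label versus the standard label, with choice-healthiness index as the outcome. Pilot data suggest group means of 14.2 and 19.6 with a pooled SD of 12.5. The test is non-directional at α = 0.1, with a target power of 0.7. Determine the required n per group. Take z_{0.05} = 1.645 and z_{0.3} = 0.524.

n = 51 per group

Cohen's d = |M₁ − M₂| / SD_pooled = |14.2 − 19.6| / 12.5 = 5.4 / 12.5 = 0.432.
For two independent groups with equal n: n = 2·((z_{α/2} + z_β) / d)².
z_{α/2} + z_β = 1.645 + 0.524 = 2.169.
n = 2 × (2.169 / 0.432)² = 2 × 5.021² = 2 × 25.21 = 50.4.
Round up to the next whole participant.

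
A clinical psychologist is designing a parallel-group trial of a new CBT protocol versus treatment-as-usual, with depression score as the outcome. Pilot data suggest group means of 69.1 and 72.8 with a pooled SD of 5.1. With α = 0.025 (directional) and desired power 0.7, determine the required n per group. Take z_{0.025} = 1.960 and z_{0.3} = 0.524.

Cohen's d = |M₁ − M₂| / SD_pooled = |69.1 − 72.8| / 5.1 = 3.7 / 5.1 = 0.725.
For two independent groups with equal n: n = 2·((z_{α} + z_β) / d)².
z_{α} + z_β = 1.960 + 0.524 = 2.484.
n = 2 × (2.484 / 0.725)² = 2 × 3.426² = 2 × 11.74 = 23.5.
Round up to the next whole participant.

n = 24 per group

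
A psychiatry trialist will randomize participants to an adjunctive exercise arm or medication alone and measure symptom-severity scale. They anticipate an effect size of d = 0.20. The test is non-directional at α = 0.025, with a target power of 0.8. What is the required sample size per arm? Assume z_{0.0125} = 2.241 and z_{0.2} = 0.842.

For two independent groups with equal n: n = 2·((z_{α/2} + z_β) / d)².
z_{α/2} + z_β = 2.241 + 0.842 = 3.083.
n = 2 × (3.083 / 0.20)² = 2 × 15.415² = 2 × 237.62 = 475.2.
Round up to the next whole participant.

n = 476 per group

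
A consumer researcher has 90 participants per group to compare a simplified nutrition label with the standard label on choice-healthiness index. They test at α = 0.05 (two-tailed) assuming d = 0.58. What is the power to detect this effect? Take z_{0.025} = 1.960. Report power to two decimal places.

For two equal groups, power = Φ(d·√(n/2) − z_{α/2}).
d·√(n/2) = 0.58 × √(90/2) = 0.58 × 6.708 = 3.891.
z_β = 3.891 − 1.960 = 1.931.
Power = Φ(1.931) = 0.973.

power ≈ 0.97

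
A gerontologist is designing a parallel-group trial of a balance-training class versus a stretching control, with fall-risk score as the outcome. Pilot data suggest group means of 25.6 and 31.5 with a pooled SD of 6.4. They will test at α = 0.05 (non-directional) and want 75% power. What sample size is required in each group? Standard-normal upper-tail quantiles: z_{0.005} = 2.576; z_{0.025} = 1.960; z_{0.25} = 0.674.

Cohen's d = |M₁ − M₂| / SD_pooled = |25.6 − 31.5| / 6.4 = 5.9 / 6.4 = 0.922.
For two independent groups with equal n: n = 2·((z_{α/2} + z_β) / d)².
z_{α/2} + z_β = 1.960 + 0.674 = 2.634.
n = 2 × (2.634 / 0.922)² = 2 × 2.857² = 2 × 8.16 = 16.3.
Round up to the next whole participant.

n = 17 per group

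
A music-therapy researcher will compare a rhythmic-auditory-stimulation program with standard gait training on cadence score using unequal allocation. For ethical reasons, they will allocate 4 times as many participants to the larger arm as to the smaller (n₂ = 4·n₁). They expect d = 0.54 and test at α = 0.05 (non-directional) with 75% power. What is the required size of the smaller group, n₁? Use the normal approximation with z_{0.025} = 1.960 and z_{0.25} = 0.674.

n₁ = 30

With allocation ratio k = n₂/n₁ = 4, Var(x̄₁−x̄₂) = σ²(1/n₁ + 1/(k·n₁)) = σ²·(k+1)/(k·n₁).
So n₁ = (1 + 1/k)·((z_{α/2} + z_β)/d)² = 1.250 × (2.634/0.54)².
n₁ = 1.250 × 23.79 = 29.7.
Round up: n₁ = 30, giving n₂ = 4 × 30 = 120.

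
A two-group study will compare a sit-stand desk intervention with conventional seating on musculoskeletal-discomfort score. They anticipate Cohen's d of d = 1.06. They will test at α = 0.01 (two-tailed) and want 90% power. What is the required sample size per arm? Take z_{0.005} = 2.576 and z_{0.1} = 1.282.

n = 27 per group

For two independent groups with equal n: n = 2·((z_{α/2} + z_β) / d)².
z_{α/2} + z_β = 2.576 + 1.282 = 3.858.
n = 2 × (3.858 / 1.06)² = 2 × 3.640² = 2 × 13.25 = 26.5.
Round up to the next whole participant.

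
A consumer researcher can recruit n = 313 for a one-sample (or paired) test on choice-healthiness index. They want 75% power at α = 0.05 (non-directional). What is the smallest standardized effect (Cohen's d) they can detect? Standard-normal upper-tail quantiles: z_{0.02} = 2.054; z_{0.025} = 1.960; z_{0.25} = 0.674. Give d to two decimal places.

For a single sample (or paired design) of n = 313: d_min = (z_{α/2} + z_β)/√n.
z-sum = 1.960 + 0.674 = 2.634.
d_min = 2.634 / √313 = 2.634 / 17.692 = 0.149.

d_min ≈ 0.15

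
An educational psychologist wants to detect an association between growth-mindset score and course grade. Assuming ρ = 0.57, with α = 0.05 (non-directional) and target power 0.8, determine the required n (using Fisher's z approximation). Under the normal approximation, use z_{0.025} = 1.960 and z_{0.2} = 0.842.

n = 22

Fisher's z: C = ½·ln((1+r)/(1−r)) = ½·ln(3.6512) = 0.6475.
n = ((z_{α/2} + z_β)/C)² + 3.
(1.960 + 0.842) / 0.6475 = 2.802 / 0.6475 = 4.327.
n = 4.327² + 3 = 18.73 + 3 = 21.7.
Round up.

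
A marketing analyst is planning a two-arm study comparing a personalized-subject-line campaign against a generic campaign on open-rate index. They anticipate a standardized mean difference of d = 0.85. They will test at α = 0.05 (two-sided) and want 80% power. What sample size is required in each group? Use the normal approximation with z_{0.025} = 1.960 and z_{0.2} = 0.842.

n = 22 per group

For two independent groups with equal n: n = 2·((z_{α/2} + z_β) / d)².
z_{α/2} + z_β = 1.960 + 0.842 = 2.802.
n = 2 × (2.802 / 0.85)² = 2 × 3.296² = 2 × 10.87 = 21.7.
Round up to the next whole participant.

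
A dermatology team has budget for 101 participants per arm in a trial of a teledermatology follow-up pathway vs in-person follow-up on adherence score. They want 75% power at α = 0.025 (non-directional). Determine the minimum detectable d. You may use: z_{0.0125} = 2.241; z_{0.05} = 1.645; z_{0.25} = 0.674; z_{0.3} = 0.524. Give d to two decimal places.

For two independent groups of n = 101 each: d_min = (z_{α/2} + z_β)·√(2/n).
z-sum = 2.241 + 0.674 = 2.915.
d_min = 2.915 × √(2/101) = 2.915 × 0.1407 = 0.410.

d_min ≈ 0.41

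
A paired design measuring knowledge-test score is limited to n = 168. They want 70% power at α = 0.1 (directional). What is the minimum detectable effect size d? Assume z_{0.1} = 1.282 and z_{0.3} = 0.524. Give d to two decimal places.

For a single sample (or paired design) of n = 168: d_min = (z_{α} + z_β)/√n.
z-sum = 1.282 + 0.524 = 1.806.
d_min = 1.806 / √168 = 1.806 / 12.961 = 0.139.

d_min ≈ 0.14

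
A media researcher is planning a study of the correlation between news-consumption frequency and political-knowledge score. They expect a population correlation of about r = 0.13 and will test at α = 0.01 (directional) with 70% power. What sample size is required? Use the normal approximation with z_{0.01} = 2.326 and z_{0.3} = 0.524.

Fisher's z: C = ½·ln((1+r)/(1−r)) = ½·ln(1.2989) = 0.1307.
n = ((z_{α} + z_β)/C)² + 3.
(2.326 + 0.524) / 0.1307 = 2.850 / 0.1307 = 21.806.
n = 21.806² + 3 = 475.49 + 3 = 478.5.
Round up.

n = 479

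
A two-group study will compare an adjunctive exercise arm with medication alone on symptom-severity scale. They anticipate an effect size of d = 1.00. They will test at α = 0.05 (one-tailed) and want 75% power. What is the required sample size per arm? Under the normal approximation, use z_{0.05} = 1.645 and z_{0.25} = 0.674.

n = 11 per group

For two independent groups with equal n: n = 2·((z_{α} + z_β) / d)².
z_{α} + z_β = 1.645 + 0.674 = 2.319.
n = 2 × (2.319 / 1.00)² = 2 × 2.319² = 2 × 5.38 = 10.8.
Round up to the next whole participant.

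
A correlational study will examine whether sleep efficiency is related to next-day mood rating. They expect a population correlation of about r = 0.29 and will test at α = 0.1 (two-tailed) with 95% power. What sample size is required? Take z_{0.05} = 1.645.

Fisher's z: C = ½·ln((1+r)/(1−r)) = ½·ln(1.8169) = 0.2986.
n = ((z_{α/2} + z_β)/C)² + 3.
(1.645 + 1.645) / 0.2986 = 3.290 / 0.2986 = 11.018.
n = 11.018² + 3 = 121.40 + 3 = 124.4.
Round up.

n = 125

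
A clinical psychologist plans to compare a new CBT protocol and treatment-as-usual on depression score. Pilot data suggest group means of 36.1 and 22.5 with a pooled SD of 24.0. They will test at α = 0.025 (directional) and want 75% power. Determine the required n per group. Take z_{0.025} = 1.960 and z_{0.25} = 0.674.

n = 44 per group

Cohen's d = |M₁ − M₂| / SD_pooled = |36.1 − 22.5| / 24.0 = 13.6 / 24.0 = 0.567.
For two independent groups with equal n: n = 2·((z_{α} + z_β) / d)².
z_{α} + z_β = 1.960 + 0.674 = 2.634.
n = 2 × (2.634 / 0.567)² = 2 × 4.646² = 2 × 21.58 = 43.2.
Round up to the next whole participant.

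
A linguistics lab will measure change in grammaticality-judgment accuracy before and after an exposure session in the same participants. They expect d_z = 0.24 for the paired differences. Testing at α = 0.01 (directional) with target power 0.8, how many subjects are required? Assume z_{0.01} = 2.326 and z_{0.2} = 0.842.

For a paired (one-sample on differences) test: n = ((z_{α} + z_β) / d)².
z_{α} + z_β = 2.326 + 0.842 = 3.168.
n = (3.168 / 0.24)² = 13.200² = 174.24.
Round up.

n = 175 pairs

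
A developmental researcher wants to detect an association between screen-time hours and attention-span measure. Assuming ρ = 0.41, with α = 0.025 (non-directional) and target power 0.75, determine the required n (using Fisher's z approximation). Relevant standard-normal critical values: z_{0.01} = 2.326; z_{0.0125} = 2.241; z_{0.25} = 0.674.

n = 48

Fisher's z: C = ½·ln((1+r)/(1−r)) = ½·ln(2.3898) = 0.4356.
n = ((z_{α/2} + z_β)/C)² + 3.
(2.241 + 0.674) / 0.4356 = 2.915 / 0.4356 = 6.692.
n = 6.692² + 3 = 44.78 + 3 = 47.8.
Round up.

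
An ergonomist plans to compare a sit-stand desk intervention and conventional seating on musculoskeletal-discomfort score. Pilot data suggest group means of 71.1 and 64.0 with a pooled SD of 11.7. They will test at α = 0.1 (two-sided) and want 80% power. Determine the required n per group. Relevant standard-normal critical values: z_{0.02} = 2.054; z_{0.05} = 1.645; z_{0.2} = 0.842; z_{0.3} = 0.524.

n = 34 per group

Cohen's d = |M₁ − M₂| / SD_pooled = |71.1 − 64.0| / 11.7 = 7.1 / 11.7 = 0.607.
For two independent groups with equal n: n = 2·((z_{α/2} + z_β) / d)².
z_{α/2} + z_β = 1.645 + 0.842 = 2.487.
n = 2 × (2.487 / 0.607)² = 2 × 4.097² = 2 × 16.79 = 33.6.
Round up to the next whole participant.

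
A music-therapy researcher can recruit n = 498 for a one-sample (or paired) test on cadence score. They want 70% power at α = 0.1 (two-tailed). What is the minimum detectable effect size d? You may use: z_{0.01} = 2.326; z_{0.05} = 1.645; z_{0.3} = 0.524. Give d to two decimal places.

For a single sample (or paired design) of n = 498: d_min = (z_{α/2} + z_β)/√n.
z-sum = 1.645 + 0.524 = 2.169.
d_min = 2.169 / √498 = 2.169 / 22.316 = 0.097.

d_min ≈ 0.10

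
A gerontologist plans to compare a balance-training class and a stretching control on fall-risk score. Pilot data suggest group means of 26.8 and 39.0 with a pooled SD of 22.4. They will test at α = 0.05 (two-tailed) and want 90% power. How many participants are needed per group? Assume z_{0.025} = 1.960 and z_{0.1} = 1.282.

n = 71 per group

Cohen's d = |M₁ − M₂| / SD_pooled = |26.8 − 39.0| / 22.4 = 12.2 / 22.4 = 0.545.
For two independent groups with equal n: n = 2·((z_{α/2} + z_β) / d)².
z_{α/2} + z_β = 1.960 + 1.282 = 3.242.
n = 2 × (3.242 / 0.545)² = 2 × 5.949² = 2 × 35.39 = 70.8.
Round up to the next whole participant.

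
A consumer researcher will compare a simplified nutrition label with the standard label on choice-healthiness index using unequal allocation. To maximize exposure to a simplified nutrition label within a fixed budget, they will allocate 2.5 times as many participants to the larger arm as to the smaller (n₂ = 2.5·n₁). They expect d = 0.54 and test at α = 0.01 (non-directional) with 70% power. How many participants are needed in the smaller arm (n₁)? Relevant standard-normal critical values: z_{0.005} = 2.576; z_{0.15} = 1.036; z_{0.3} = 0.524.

n₁ = 47

With allocation ratio k = n₂/n₁ = 2.5, Var(x̄₁−x̄₂) = σ²(1/n₁ + 1/(k·n₁)) = σ²·(k+1)/(k·n₁).
So n₁ = (1 + 1/k)·((z_{α/2} + z_β)/d)² = 1.400 × (3.100/0.54)².
n₁ = 1.400 × 32.96 = 46.1.
Round up: n₁ = 47, giving n₂ = ⌈2.5 × 47⌉ = ⌈117.5⌉ = 118.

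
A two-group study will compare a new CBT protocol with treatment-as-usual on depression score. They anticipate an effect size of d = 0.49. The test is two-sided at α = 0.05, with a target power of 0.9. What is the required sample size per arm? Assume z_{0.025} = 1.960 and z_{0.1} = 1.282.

n = 88 per group

For two independent groups with equal n: n = 2·((z_{α/2} + z_β) / d)².
z_{α/2} + z_β = 1.960 + 1.282 = 3.242.
n = 2 × (3.242 / 0.49)² = 2 × 6.616² = 2 × 43.78 = 87.6.
Round up to the next whole participant.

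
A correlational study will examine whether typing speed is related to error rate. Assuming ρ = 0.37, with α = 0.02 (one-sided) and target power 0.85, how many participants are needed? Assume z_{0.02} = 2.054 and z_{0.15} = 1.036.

Fisher's z: C = ½·ln((1+r)/(1−r)) = ½·ln(2.1746) = 0.3884.
n = ((z_{α} + z_β)/C)² + 3.
(2.054 + 1.036) / 0.3884 = 3.090 / 0.3884 = 7.956.
n = 7.956² + 3 = 63.29 + 3 = 66.3.
Round up.

n = 67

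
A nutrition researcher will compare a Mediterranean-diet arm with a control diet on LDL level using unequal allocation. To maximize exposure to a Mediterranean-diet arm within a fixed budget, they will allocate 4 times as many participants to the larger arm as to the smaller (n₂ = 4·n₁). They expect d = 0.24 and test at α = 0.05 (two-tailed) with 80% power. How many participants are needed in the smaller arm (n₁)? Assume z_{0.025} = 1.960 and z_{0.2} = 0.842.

n₁ = 171

With allocation ratio k = n₂/n₁ = 4, Var(x̄₁−x̄₂) = σ²(1/n₁ + 1/(k·n₁)) = σ²·(k+1)/(k·n₁).
So n₁ = (1 + 1/k)·((z_{α/2} + z_β)/d)² = 1.250 × (2.802/0.24)².
n₁ = 1.250 × 136.31 = 170.4.
Round up: n₁ = 171, giving n₂ = 4 × 171 = 684.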